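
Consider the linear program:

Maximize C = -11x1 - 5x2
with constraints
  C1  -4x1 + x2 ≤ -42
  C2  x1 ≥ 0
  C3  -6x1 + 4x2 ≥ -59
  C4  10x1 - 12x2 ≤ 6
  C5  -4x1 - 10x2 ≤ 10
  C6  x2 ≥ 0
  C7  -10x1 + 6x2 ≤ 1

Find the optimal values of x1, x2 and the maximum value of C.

x1 = 249/19, x2 = 198/19, maximum C = -3729/19

Feasible corners and C = -11x1 - 5x2:
  (249/19, 198/19) → C = -3729/19
  (253/14, 212/7) → C = -4903/14
  (171/8, 277/16) → C = -5147/16
The feasible region is unbounded (it extends along (2, 3), (3, 5)), but C strictly decreases along every unbounded feasible direction, so there is no improving ray and the maximum is attained at a vertex.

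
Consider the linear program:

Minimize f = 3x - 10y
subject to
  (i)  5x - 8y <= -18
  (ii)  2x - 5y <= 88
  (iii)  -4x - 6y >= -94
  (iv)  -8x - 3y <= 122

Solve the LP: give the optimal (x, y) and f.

x = -169/6, y = 310/9, minimum f = -7721/18

Vertices and f = 3x - 10y:
  (322/31, 271/31) → f = -1744/31
  (-1030/79, -466/79) → f = 1570/79
  (-169/6, 310/9) → f = -7721/18

The binding constraints are -4x - 6y = -94 and -8x - 3y = 122.
Solving simultaneously gives x = -169/6, y = 310/9.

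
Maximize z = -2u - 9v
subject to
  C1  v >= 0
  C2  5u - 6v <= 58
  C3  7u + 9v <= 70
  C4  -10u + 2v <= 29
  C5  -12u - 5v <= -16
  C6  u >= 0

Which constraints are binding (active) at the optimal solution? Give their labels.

C1 and C5

Vertices and z = -2u - 9v:
  (10, 0) → z = -20
  (4/3, 0) → z = -8/3
  (0, 70/9) → z = -70
  (0, 16/5) → z = -144/5

The maximum is at (4/3, 0). Substituting into each constraint, equality holds for C1 and C5; the remaining constraints have slack.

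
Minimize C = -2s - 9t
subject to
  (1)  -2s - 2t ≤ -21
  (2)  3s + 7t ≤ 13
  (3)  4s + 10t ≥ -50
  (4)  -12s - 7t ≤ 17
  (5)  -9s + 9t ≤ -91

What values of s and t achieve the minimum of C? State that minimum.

s = 121/8, t = -37/8, minimum C = 91/8

Corner points and C = -2s - 9t:
  (121/8, -37/8) → C = 91/8
  (155/6, -46/3) → C = 259/3
  (240, -101) → C = 429

The optimum lies where -2s - 2t = -21 and 3s + 7t = 13.
Solving simultaneously gives s = 121/8, t = -37/8.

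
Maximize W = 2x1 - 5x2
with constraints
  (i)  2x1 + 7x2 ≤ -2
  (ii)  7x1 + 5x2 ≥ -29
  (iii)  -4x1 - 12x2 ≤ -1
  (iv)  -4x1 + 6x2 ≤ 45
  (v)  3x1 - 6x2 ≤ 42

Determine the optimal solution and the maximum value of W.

x1 = 17/2, x2 = -11/4, maximum W = 123/4

Feasible corners and W = 2x1 - 5x2:
  (31/4, -5/2) → W = 28
  (94/11, -30/11) → W = 338/11
  (17/2, -11/4) → W = 123/4

At the optimal vertex, -4x1 - 12x2 = -1 and 3x1 - 6x2 = 42.
Solving simultaneously gives x1 = 17/2, x2 = -11/4.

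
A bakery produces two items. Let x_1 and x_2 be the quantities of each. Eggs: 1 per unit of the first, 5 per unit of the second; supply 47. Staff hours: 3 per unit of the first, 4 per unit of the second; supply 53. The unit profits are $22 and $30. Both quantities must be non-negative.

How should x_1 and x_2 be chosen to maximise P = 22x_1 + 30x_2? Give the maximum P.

x_1 = 7, x_2 = 8, maximum P = 394

Corner points and P = 22x_1 + 30x_2:
  (0, 0) → P = 0
  (0, 47/5) → P = 282
  (53/3, 0) → P = 1166/3
  (7, 8) → P = 394

At the optimal vertex, x_1 + 5x_2 = 47 and 3x_1 + 4x_2 = 53.
Solving simultaneously gives x_1 = 7, x_2 = 8.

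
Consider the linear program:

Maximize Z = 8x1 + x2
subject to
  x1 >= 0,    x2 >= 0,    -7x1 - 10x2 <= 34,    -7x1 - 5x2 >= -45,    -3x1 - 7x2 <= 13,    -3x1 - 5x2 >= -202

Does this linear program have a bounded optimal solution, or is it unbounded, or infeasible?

Vertices and Z = 8x1 + x2:
  (0, 0) → Z = 0
  (0, 9) → Z = 9
  (45/7, 0) → Z = 360/7
The feasible region has finitely many vertices and no improving ray; the maximum is 360/7 at (45/7, 0).

bounded optimum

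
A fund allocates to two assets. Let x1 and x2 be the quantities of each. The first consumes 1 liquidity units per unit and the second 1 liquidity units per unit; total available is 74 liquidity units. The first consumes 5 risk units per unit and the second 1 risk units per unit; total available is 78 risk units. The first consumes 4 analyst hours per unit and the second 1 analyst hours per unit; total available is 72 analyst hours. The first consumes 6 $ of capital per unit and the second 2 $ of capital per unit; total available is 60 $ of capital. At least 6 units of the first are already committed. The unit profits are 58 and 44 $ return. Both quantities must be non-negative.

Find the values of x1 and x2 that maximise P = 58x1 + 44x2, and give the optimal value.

x1 = 6, x2 = 12, maximum P = 876

Feasible corners and P = 58x1 + 44x2:
  (10, 0) → P = 580
  (6, 0) → P = 348
  (6, 12) → P = 876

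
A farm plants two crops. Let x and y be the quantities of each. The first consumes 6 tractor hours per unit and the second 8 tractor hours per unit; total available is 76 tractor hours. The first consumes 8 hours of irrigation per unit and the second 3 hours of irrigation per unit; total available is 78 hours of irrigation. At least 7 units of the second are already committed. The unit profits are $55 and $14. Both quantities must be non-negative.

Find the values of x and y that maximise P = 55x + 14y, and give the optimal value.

Corner points and P = 55x + 14y:
  (0, 19/2) → P = 133
  (0, 7) → P = 98
  (10/3, 7) → P = 844/3

The optimum lies where 6x + 8y = 76 and y = 7.
Solving simultaneously gives x = 10/3, y = 7.

x = 10/3, y = 7, maximum P = 844/3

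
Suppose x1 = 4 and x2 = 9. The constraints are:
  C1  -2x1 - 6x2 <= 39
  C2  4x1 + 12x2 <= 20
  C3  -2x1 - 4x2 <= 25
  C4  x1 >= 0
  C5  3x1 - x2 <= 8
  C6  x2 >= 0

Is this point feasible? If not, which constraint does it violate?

not feasible — violates C2

Constraint C2: 4x1 + 12x2 = 124, which is not ≤ 20. All other constraints are satisfied.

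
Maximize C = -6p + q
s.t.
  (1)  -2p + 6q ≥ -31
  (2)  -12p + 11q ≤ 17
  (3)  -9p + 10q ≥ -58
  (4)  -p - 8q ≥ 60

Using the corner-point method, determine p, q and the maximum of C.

p = -443/50, q = -203/25, maximum C = 1126/25

Extreme points and C = -6p + q:
  (-443/50, -203/25) → C = 1126/25
  (-56/11, -151/22) → C = 521/22
  (-796/107, -703/107) → C = 4073/107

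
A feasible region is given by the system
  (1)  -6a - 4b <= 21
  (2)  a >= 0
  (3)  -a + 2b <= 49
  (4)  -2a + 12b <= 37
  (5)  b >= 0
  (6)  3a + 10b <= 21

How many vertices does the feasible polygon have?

The feasible vertices (each the meet of two boundaries and inside every other half-plane) are:
  (0, 0)
  (0, 21/10)
  (7, 0)

3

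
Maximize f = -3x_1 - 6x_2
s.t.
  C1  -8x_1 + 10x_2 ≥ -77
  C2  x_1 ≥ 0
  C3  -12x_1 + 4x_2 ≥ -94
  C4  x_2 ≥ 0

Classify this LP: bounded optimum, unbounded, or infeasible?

Corner points and f = -3x_1 - 6x_2:
  (0, 0) → f = 0
  (47/6, 0) → f = -47/2
The feasible region has finitely many vertices and no improving ray; the maximum is 0 at (0, 0).

bounded optimum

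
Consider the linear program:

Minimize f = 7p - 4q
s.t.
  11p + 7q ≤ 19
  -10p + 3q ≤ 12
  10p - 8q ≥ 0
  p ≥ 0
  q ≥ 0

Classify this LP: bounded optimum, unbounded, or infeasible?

Corner points and f = 7p - 4q:
  (76/79, 95/79) → f = 152/79
  (19/11, 0) → f = 133/11
  (0, 0) → f = 0
The feasible region has finitely many vertices and no improving ray; the minimum is 0 at (0, 0).

bounded optimum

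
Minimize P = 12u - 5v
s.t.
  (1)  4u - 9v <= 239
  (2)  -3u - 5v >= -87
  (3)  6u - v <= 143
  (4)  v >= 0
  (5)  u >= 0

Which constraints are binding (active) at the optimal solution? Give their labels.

Extreme points and P = 12u - 5v:
  (802/33, 31/11) → P = 3053/11
  (0, 87/5) → P = -87
  (143/6, 0) → P = 286
  (0, 0) → P = 0

The minimum is at (0, 87/5). Substituting into each constraint, equality holds for (2) and (5); the remaining constraints have slack.

(2) and (5)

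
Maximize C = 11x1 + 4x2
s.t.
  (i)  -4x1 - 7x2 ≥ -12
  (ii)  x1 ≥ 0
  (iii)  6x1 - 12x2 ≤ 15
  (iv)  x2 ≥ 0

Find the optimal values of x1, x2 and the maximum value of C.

Vertices and C = 11x1 + 4x2:
  (0, 12/7) → C = 48/7
  (83/30, 2/15) → C = 929/30
  (0, 0) → C = 0
  (5/2, 0) → C = 55/2

x1 = 83/30, x2 = 2/15, maximum C = 929/30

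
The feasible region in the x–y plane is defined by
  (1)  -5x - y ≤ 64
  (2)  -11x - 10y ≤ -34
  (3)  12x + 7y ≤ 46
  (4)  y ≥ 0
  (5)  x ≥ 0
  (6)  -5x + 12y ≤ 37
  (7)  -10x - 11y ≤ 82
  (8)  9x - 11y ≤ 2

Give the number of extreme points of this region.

4

The feasible vertices (each the meet of two boundaries and inside every other half-plane) are:
  (19/91, 577/182)
  (394/211, 284/211)
  (293/179, 674/179)
  (8/3, 2)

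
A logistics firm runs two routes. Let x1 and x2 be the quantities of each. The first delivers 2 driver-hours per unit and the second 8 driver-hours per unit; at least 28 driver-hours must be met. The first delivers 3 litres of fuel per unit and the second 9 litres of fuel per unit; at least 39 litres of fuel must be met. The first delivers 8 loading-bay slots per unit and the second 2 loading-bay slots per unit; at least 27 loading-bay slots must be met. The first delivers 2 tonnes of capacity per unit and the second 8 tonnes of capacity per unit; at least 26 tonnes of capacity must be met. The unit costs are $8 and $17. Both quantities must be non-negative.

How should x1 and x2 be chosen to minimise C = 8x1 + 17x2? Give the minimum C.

Corner points and C = 8x1 + 17x2:
  (0, 27/2) → C = 459/2
  (14, 0) → C = 112
  (10, 1) → C = 97
  (5/2, 7/2) → C = 159/2
The feasible region is unbounded (it extends along (0, 1), (1, 0)), but C strictly increases along every unbounded feasible direction, so there is no improving ray and the minimum is attained at a vertex.

The optimum lies where 3x1 + 9x2 = 39 and 8x1 + 2x2 = 27.
Solving simultaneously gives x1 = 5/2, x2 = 7/2.

x1 = 5/2, x2 = 7/2, minimum C = 159/2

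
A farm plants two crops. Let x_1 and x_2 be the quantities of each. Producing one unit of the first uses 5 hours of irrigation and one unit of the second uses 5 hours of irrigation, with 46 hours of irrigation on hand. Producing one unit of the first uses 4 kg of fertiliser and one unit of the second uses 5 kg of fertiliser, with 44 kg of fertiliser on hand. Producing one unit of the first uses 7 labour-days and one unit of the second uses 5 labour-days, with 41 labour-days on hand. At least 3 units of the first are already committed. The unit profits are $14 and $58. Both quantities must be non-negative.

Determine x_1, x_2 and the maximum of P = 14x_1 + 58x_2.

Vertices and P = 14x_1 + 58x_2:
  (41/7, 0) → P = 82
  (3, 0) → P = 42
  (3, 4) → P = 274

x_1 = 3, x_2 = 4, maximum P = 274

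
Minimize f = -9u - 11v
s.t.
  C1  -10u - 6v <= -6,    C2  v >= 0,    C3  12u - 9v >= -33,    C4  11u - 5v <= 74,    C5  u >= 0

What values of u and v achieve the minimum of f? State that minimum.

Corner points and f = -9u - 11v:
  (3/5, 0) → f = -27/5
  (0, 1) → f = -11
  (74/11, 0) → f = -666/11
  (277/13, 417/13) → f = -7080/13
  (0, 11/3) → f = -121/3

The binding constraints are 12u - 9v = -33 and 11u - 5v = 74.
Solving simultaneously gives u = 277/13, v = 417/13.

u = 277/13, v = 417/13, minimum f = -7080/13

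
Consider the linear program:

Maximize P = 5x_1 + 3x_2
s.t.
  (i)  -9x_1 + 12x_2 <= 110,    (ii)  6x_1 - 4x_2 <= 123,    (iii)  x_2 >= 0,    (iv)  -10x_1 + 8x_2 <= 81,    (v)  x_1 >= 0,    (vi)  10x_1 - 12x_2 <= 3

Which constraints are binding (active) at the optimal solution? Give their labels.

Extreme points and P = 5x_1 + 3x_2:
  (479/9, 589/12) → P = 14881/36
  (0, 55/6) → P = 55/2
  (183/4, 303/8) → P = 2739/8
  (0, 0) → P = 0
  (3/10, 0) → P = 3/2

The maximum is at (479/9, 589/12). Substituting into each constraint, equality holds for (i) and (ii); the remaining constraints have slack.

(i) and (ii)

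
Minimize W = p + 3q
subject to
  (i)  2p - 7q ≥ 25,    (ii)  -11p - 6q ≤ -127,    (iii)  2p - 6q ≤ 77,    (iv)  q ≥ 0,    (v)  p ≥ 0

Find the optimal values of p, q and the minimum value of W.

Feasible corners and W = p + 3q:
  (389/2, 52) → W = 701/2
  (25/2, 0) → W = 25/2
  (77/2, 0) → W = 77/2

p = 25/2, q = 0, minimum W = 25/2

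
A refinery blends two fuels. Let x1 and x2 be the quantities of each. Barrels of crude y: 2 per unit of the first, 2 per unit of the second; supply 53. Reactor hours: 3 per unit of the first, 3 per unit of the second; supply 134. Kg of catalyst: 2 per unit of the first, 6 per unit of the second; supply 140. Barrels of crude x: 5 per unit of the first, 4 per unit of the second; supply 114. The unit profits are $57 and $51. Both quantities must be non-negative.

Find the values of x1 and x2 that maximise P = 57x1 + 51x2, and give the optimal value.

x1 = 8, x2 = 37/2, maximum P = 2799/2

Extreme points and P = 57x1 + 51x2:
  (0, 0) → P = 0
  (0, 70/3) → P = 1190
  (114/5, 0) → P = 6498/5
  (19/4, 87/4) → P = 1380
  (8, 37/2) → P = 2799/2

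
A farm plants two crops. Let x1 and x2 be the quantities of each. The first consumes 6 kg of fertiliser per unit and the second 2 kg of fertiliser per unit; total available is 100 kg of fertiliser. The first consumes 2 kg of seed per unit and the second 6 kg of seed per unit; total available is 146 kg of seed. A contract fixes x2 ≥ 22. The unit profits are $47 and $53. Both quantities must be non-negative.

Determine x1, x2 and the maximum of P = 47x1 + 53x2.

Extreme points and P = 47x1 + 53x2:
  (0, 73/3) → P = 3869/3
  (0, 22) → P = 1166
  (7, 22) → P = 1495

x1 = 7, x2 = 22, maximum P = 1495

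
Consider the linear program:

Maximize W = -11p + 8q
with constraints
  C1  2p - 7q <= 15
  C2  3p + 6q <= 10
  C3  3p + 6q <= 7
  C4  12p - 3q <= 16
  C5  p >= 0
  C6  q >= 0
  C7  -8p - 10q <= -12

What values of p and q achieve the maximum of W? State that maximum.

Corner points and W = -11p + 8q:
  (13/9, 4/9) → W = -37/3
  (1/9, 10/9) → W = 23/3
  (49/36, 1/9) → W = -169/12

p = 1/9, q = 10/9, maximum W = 23/3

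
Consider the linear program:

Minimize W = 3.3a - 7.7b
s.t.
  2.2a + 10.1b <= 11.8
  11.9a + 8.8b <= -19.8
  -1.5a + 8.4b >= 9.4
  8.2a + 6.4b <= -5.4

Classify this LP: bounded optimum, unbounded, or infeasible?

From the feasible point (-30382/10083, 18398/10083), moving in the direction (-8.4, -1.5) keeps every constraint satisfied while W decreases without bound.

unbounded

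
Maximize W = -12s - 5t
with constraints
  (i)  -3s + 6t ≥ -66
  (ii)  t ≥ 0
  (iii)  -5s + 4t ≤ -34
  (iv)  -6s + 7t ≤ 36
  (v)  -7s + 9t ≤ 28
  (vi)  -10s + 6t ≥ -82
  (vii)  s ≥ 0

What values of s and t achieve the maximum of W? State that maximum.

Extreme points and W = -12s - 5t:
  (34/5, 0) → W = -408/5
  (41/5, 0) → W = -492/5
  (62/5, 7) → W = -919/5

At the optimal vertex, t = 0 and -5s + 4t = -34.
Solving simultaneously gives s = 34/5, t = 0.

s = 34/5, t = 0, maximum W = -408/5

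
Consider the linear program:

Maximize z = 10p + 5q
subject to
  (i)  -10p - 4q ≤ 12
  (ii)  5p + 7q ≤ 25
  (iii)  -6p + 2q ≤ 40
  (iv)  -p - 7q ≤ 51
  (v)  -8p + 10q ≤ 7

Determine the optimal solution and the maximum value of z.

p = 19, q = -10, maximum z = 140

Vertices and z = 10p + 5q:
  (20/11, -83/11) → z = -215/11
  (-37/33, -13/66) → z = -805/66
  (19, -10) → z = 140
  (201/106, 235/106) → z = 3185/106

The binding constraints are 5p + 7q = 25 and -p - 7q = 51.
Solving simultaneously gives p = 19, q = -10.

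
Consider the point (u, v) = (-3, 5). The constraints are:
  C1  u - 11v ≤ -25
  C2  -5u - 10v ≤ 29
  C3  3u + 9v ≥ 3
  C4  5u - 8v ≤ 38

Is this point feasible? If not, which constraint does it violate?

C1: -58 ≤ -25 ✓
C2: -35 ≤ 29 ✓
C3: 36 ≥ 3 ✓
C4: -55 ≤ 38 ✓

feasible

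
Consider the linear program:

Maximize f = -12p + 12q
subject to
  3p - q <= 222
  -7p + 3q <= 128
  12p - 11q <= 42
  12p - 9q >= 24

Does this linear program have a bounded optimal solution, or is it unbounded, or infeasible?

Vertices and f = -12p + 12q:
  (800/7, 846/7) → f = 552/7
  (658/5, 864/5) → f = 2472/5
  (-19/4, -9) → f = -51
The feasible region has finitely many vertices and no improving ray; the maximum is 2472/5 at (658/5, 864/5).

bounded optimum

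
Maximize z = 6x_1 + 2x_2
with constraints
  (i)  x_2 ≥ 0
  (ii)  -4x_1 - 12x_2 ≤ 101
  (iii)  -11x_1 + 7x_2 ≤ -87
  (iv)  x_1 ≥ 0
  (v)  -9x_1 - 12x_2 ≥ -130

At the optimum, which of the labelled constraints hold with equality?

(i) and (v)

Corner points and z = 6x_1 + 2x_2:
  (87/11, 0) → z = 522/11
  (130/9, 0) → z = 260/3
  (1954/195, 647/195) → z = 13018/195

The maximum is at (130/9, 0). Substituting into each constraint, equality holds for (i) and (v); the remaining constraints have slack.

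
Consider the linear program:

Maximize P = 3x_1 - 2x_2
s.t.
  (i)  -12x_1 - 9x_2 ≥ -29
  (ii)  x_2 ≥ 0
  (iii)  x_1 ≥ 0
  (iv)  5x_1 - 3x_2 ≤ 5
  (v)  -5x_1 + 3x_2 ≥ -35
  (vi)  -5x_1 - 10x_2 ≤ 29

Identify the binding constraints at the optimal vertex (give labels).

(ii) and (iv)

Extreme points and P = 3x_1 - 2x_2:
  (0, 29/9) → P = -58/9
  (44/27, 85/81) → P = 226/81
  (0, 0) → P = 0
  (1, 0) → P = 3

The maximum is at (1, 0). Substituting into each constraint, equality holds for (ii) and (iv); the remaining constraints have slack.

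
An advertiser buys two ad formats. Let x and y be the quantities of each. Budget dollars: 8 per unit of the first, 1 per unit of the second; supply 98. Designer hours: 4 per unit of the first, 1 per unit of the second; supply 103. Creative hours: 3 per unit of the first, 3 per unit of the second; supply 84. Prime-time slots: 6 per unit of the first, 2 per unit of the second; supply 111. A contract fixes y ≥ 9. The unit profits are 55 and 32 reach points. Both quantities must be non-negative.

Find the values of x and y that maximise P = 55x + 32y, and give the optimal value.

x = 10, y = 18, maximum P = 1126

Corner points and P = 55x + 32y:
  (0, 28) → P = 896
  (0, 9) → P = 288
  (10, 18) → P = 1126
  (89/8, 9) → P = 7199/8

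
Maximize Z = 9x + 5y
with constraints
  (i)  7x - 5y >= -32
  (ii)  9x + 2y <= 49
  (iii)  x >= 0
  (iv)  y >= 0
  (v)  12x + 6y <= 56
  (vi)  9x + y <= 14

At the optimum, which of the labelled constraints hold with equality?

(i) and (vi)

Vertices and Z = 9x + 5y:
  (0, 32/5) → Z = 32
  (19/26, 193/26) → Z = 568/13
  (0, 0) → Z = 0
  (14/9, 0) → Z = 14

The maximum is at (19/26, 193/26). Substituting into each constraint, equality holds for (i) and (vi); the remaining constraints have slack.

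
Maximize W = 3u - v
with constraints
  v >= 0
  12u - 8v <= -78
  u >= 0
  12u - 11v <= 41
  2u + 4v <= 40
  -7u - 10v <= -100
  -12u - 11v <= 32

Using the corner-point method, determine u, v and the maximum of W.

The binding constraints are 12u - 8v = -78 and 2u + 4v = 40.
Solving simultaneously gives u = 1/8, v = 159/16.

u = 1/8, v = 159/16, maximum W = -153/16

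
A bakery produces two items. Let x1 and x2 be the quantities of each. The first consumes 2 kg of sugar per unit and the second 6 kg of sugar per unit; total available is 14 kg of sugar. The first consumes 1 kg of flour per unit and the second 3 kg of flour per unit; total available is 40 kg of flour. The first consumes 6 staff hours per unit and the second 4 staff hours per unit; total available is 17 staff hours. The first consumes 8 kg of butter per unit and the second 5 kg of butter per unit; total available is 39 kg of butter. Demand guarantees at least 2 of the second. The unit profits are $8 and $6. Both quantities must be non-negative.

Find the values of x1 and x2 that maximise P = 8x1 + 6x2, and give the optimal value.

Extreme points and P = 8x1 + 6x2:
  (0, 7/3) → P = 14
  (0, 2) → P = 12
  (1, 2) → P = 20

x1 = 1, x2 = 2, maximum P = 20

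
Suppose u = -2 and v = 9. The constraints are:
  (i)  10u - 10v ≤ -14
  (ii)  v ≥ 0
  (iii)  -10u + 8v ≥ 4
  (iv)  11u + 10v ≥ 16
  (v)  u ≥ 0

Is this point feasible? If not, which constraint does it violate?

Constraint (v): u = -2, which is not ≥ 0. All other constraints are satisfied.

not feasible — violates (v)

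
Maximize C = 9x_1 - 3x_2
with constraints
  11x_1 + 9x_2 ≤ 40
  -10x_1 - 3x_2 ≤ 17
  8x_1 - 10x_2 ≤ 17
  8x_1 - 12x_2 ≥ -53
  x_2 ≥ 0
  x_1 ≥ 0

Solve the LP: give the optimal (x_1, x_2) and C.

x_1 = 79/26, x_2 = 19/26, maximum C = 327/13

Vertices and C = 9x_1 - 3x_2:
  (79/26, 19/26) → C = 327/13
  (1/68, 301/68) → C = -447/34
  (17/8, 0) → C = 153/8
  (0, 53/12) → C = -53/4
  (0, 0) → C = 0

At the optimal vertex, 11x_1 + 9x_2 = 40 and 8x_1 - 10x_2 = 17.
Solving simultaneously gives x_1 = 79/26, x_2 = 19/26.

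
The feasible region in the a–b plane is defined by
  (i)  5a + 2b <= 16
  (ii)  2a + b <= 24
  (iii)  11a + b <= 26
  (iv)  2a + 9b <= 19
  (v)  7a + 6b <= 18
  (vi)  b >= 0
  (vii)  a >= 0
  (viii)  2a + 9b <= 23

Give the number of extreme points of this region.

The feasible vertices (each the meet of two boundaries and inside every other half-plane) are:
  (138/59, 16/59)
  (26/11, 0)
  (16/17, 97/51)
  (0, 19/9)
  (0, 0)

5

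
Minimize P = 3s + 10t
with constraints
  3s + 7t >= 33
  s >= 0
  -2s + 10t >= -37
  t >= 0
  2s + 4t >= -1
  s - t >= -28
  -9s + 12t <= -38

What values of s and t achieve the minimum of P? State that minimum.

Feasible corners and P = 3s + 10t:
  (11, 0) → P = 33
  (662/99, 61/33) → P = 424/11
  (37/2, 0) → P = 111/2
The feasible region is unbounded (it extends along (4, 3), (5, 1)), but P strictly increases along every unbounded feasible direction, so there is no improving ray and the minimum is attained at a vertex.

s = 11, t = 0, minimum P = 33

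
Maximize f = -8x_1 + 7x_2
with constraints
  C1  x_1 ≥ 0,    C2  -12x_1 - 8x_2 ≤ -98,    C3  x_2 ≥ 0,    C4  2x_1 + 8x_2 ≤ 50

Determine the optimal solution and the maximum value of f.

Corner points and f = -8x_1 + 7x_2:
  (49/6, 0) → f = -196/3
  (24/5, 101/20) → f = -61/20
  (25, 0) → f = -200

x_1 = 24/5, x_2 = 101/20, maximum f = -61/20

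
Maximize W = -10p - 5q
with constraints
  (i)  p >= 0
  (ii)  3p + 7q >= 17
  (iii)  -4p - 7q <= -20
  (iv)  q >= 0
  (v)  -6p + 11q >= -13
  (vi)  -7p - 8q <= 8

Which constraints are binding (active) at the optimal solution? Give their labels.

(i) and (iii)

Corner points and W = -10p - 5q:
  (0, 20/7) → W = -100/7
  (3, 8/7) → W = -250/7
  (278/75, 21/25) → W = -619/15
The feasible region is unbounded (it extends along (0, 1), (11, 6)), but W strictly decreases along every unbounded feasible direction, so there is no improving ray and the maximum is attained at a vertex.

The maximum is at (0, 20/7). Substituting into each constraint, equality holds for (i) and (iii); the remaining constraints have slack.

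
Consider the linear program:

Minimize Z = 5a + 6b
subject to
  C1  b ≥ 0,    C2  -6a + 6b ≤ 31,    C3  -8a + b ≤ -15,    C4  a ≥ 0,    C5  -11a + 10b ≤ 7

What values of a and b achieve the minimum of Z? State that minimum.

a = 15/8, b = 0, minimum Z = 75/8

Extreme points and Z = 5a + 6b:
  (15/8, 0) → Z = 75/8
  (134/3, 299/6) → Z = 1567/3
  (157/69, 221/69) → Z = 2111/69
The feasible region is unbounded (it extends along (1, 1), (1, 0)), but Z strictly increases along every unbounded feasible direction, so there is no improving ray and the minimum is attained at a vertex.

The binding constraints are b = 0 and -8a + b = -15.
Solving simultaneously gives a = 15/8, b = 0.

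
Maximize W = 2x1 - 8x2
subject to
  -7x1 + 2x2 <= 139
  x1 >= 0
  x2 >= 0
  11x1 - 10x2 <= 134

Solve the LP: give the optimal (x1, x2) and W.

Feasible corners and W = 2x1 - 8x2:
  (0, 139/2) → W = -556
  (0, 0) → W = 0
  (134/11, 0) → W = 268/11
The feasible region is unbounded (it extends along (10, 11), (2, 7)), but W strictly decreases along every unbounded feasible direction, so there is no improving ray and the maximum is attained at a vertex.

The binding constraints are x2 = 0 and 11x1 - 10x2 = 134.
Solving simultaneously gives x1 = 134/11, x2 = 0.

x1 = 134/11, x2 = 0, maximum W = 268/11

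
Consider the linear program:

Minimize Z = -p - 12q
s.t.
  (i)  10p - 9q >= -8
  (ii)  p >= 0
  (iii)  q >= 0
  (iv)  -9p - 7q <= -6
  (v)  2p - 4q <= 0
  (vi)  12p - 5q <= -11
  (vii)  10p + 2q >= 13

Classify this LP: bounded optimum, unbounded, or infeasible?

The boundaries 10p - 9q = -8 and 10p + 2q = 13 meet at (101/110, 21/11), but that point violates 12p - 5q ≤ -11. Every candidate vertex is excluded by some other constraint, so the feasible region is empty.

infeasible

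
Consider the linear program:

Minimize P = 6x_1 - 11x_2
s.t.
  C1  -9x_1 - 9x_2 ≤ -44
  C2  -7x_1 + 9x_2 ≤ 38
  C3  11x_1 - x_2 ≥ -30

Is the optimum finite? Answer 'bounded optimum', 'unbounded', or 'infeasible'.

unbounded

From the feasible point (3/8, 325/72), moving in the direction (9, 7) keeps every constraint satisfied while P decreases without bound.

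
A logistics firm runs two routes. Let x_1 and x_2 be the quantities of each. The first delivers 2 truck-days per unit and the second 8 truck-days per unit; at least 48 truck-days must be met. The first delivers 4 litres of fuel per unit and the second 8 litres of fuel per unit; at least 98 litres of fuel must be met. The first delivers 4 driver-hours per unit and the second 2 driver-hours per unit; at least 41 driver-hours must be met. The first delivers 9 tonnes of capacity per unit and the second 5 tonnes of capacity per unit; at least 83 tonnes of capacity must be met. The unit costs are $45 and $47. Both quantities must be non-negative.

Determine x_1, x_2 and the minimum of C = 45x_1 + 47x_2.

Vertices and C = 45x_1 + 47x_2:
  (0, 41/2) → C = 1927/2
  (49/2, 0) → C = 2205/2
  (11/2, 19/2) → C = 694
The feasible region is unbounded (it extends along (0, 1), (1, 0)), but C strictly increases along every unbounded feasible direction, so there is no improving ray and the minimum is attained at a vertex.

x_1 = 11/2, x_2 = 19/2, minimum C = 694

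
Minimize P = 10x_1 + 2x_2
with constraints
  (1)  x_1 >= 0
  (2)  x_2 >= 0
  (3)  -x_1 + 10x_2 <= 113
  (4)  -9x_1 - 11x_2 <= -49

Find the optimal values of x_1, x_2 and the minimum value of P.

x_1 = 0, x_2 = 49/11, minimum P = 98/11

The feasible region is unbounded (it extends along (10, 1), (1, 0)), but P strictly increases along every unbounded feasible direction, so there is no improving ray and the minimum is attained at a vertex.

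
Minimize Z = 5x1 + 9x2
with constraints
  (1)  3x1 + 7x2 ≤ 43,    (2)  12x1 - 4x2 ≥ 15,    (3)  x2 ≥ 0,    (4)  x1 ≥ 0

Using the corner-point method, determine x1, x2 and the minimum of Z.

x1 = 5/4, x2 = 0, minimum Z = 25/4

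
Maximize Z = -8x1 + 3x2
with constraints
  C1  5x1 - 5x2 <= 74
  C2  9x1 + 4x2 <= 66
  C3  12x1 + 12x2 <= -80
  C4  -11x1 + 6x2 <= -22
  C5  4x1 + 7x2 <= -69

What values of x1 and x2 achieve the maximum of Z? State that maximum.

x1 = -334/25, x2 = -704/25, maximum Z = 112/5

Vertices and Z = -8x1 + 3x2:
  (-334/25, -704/25) → Z = 112/5
  (173/55, -641/55) → Z = -3307/55
  (-260/101, -847/101) → Z = -461/101

At the optimal vertex, 5x1 - 5x2 = 74 and -11x1 + 6x2 = -22.
Solving simultaneously gives x1 = -334/25, x2 = -704/25.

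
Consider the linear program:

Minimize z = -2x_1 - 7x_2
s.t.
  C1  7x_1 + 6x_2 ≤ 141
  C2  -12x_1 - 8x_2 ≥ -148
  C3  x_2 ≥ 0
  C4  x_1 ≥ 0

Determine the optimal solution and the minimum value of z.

Feasible corners and z = -2x_1 - 7x_2:
  (37/3, 0) → z = -74/3
  (0, 37/2) → z = -259/2
  (0, 0) → z = 0

x_1 = 0, x_2 = 37/2, minimum z = -259/2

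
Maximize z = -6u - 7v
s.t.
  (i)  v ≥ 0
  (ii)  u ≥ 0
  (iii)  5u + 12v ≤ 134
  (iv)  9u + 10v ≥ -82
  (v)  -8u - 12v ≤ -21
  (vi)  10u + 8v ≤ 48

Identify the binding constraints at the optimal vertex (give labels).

(ii) and (v)

Extreme points and z = -6u - 7v:
  (21/8, 0) → z = -63/4
  (24/5, 0) → z = -144/5
  (0, 7/4) → z = -49/4
  (0, 6) → z = -42

The maximum is at (0, 7/4). Substituting into each constraint, equality holds for (ii) and (v); the remaining constraints have slack.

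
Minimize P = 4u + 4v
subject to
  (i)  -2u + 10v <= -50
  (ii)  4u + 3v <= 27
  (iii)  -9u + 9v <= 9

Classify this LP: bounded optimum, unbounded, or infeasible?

unbounded

From the feasible point (210/23, -73/23), moving in the direction (-9, -9) keeps every constraint satisfied while P decreases without bound.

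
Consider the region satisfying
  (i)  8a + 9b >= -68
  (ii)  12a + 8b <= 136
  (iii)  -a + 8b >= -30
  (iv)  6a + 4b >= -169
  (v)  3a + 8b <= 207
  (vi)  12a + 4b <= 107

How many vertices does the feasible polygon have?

6

Pairwise boundary intersections that survive every other constraint:
  (-274/73, -308/73)
  (-1249/22, 472/11)
  (-71/9, 173/6)
  (13/2, 29/4)
  (244/25, -253/100)
  (-545/9, 583/12)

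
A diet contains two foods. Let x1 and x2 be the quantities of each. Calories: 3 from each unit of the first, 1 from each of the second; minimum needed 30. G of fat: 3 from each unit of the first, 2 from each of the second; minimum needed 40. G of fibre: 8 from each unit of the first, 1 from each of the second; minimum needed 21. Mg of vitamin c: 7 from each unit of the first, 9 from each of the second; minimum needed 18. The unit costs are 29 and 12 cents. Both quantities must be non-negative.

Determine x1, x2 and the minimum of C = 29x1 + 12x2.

x1 = 20/3, x2 = 10, minimum C = 940/3

The feasible region is unbounded (it extends along (0, 1), (1, 0)), but C strictly increases along every unbounded feasible direction, so there is no improving ray and the minimum is attained at a vertex.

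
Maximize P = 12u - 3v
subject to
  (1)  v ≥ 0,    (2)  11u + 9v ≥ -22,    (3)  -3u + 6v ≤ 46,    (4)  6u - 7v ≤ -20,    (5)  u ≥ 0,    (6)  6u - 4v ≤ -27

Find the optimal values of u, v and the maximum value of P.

u = 11/12, v = 65/8, maximum P = -107/8

Vertices and P = 12u - 3v:
  (0, 23/3) → P = -23
  (11/12, 65/8) → P = -107/8
  (0, 27/4) → P = -81/4

At the optimal vertex, -3u + 6v = 46 and 6u - 4v = -27.
Solving simultaneously gives u = 11/12, v = 65/8.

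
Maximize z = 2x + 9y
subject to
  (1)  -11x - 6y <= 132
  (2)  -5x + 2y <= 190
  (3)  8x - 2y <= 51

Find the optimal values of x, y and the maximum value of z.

Corner points and z = 2x + 9y:
  (-27, 55/2) → z = 387/2
  (3/5, -231/10) → z = -2067/10
  (241/3, 1775/6) → z = 16939/6

The binding constraints are -5x + 2y = 190 and 8x - 2y = 51.
Solving simultaneously gives x = 241/3, y = 1775/6.

x = 241/3, y = 1775/6, maximum z = 16939/6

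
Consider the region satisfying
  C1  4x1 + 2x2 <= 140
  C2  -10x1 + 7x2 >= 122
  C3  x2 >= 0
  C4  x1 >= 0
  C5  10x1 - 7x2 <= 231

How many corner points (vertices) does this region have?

3

Pairwise boundary intersections that survive every other constraint:
  (46/3, 118/3)
  (0, 70)
  (0, 122/7)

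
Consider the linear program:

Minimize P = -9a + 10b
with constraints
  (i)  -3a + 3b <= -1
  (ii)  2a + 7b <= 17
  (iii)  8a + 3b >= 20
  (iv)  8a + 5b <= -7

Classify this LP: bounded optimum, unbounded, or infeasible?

From the feasible point (121/16, -27/2), moving in the direction (5, -8) keeps every constraint satisfied while P decreases without bound.

unbounded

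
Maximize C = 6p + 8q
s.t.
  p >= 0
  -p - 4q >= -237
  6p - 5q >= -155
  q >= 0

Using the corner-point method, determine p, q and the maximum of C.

Corner points and C = 6p + 8q:
  (0, 31) → C = 248
  (0, 0) → C = 0
  (565/29, 1577/29) → C = 16006/29
  (237, 0) → C = 1422

At the optimal vertex, -p - 4q = -237 and q = 0.
Solving simultaneously gives p = 237, q = 0.

p = 237, q = 0, maximum C = 1422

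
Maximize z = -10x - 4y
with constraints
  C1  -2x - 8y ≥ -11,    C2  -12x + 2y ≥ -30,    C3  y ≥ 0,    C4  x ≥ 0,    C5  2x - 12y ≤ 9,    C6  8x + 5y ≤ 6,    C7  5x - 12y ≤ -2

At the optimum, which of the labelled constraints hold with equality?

Vertices and z = -10x - 4y:
  (0, 6/5) → z = -24/5
  (0, 1/6) → z = -2/3
  (62/121, 46/121) → z = -804/121

The maximum is at (0, 1/6). Substituting into each constraint, equality holds for C4 and C7; the remaining constraints have slack.

C4 and C7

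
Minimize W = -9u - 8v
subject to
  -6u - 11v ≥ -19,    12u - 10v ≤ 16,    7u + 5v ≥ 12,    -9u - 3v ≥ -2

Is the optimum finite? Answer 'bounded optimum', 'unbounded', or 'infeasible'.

The boundaries -6u - 11v = -19 and 12u - 10v = 16 meet at (61/32, 11/16), but that point violates -9u - 3v ≥ -2. Every candidate vertex is excluded by some other constraint, so the feasible region is empty.

infeasible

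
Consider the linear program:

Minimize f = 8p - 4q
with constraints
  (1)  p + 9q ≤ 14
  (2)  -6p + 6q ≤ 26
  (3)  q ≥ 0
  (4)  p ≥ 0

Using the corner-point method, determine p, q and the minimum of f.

p = 0, q = 14/9, minimum f = -56/9

Corner points and f = 8p - 4q:
  (14, 0) → f = 112
  (0, 14/9) → f = -56/9
  (0, 0) → f = 0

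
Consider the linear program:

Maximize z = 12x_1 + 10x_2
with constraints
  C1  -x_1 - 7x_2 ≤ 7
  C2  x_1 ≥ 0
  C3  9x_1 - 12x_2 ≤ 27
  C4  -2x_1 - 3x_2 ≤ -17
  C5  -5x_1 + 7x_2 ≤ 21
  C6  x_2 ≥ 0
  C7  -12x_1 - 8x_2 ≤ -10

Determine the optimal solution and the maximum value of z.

Extreme points and z = 12x_1 + 10x_2:
  (95/17, 33/17) → z = 1470/17
  (147, 108) → z = 2844
  (56/29, 127/29) → z = 1942/29

The optimum lies where 9x_1 - 12x_2 = 27 and -5x_1 + 7x_2 = 21.
Solving simultaneously gives x_1 = 147, x_2 = 108.

x_1 = 147, x_2 = 108, maximum z = 2844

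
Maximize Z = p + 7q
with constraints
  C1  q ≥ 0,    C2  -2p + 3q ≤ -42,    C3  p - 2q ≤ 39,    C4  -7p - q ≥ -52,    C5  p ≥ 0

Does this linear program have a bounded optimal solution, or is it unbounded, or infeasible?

infeasible

The boundaries q = 0 and -2p + 3q = -42 meet at (21, 0), but that point violates -7p - q ≥ -52. Every candidate vertex is excluded by some other constraint, so the feasible region is empty.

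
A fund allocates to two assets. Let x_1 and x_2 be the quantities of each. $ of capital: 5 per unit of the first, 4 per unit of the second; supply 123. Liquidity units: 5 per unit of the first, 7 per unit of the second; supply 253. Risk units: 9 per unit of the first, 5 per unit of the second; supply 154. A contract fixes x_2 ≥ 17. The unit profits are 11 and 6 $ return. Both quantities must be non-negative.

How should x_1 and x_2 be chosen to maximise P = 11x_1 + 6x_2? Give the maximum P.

The optimum lies where 9x_1 + 5x_2 = 154 and x_2 = 17.
Solving simultaneously gives x_1 = 23/3, x_2 = 17.

x_1 = 23/3, x_2 = 17, maximum P = 559/3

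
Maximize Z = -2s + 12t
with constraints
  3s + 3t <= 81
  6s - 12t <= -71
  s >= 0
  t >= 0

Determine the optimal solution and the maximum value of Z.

s = 0, t = 27, maximum Z = 324

Feasible corners and Z = -2s + 12t:
  (253/18, 233/18) → Z = 1145/9
  (0, 27) → Z = 324
  (0, 71/12) → Z = 71

At the optimal vertex, 3s + 3t = 81 and s = 0.
Solving simultaneously gives s = 0, t = 27.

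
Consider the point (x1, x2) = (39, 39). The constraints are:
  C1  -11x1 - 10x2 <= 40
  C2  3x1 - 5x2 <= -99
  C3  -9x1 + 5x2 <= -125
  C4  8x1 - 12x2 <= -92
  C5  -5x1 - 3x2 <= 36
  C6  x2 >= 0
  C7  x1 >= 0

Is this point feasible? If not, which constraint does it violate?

Constraint C2: 3x1 - 5x2 = -78, which is not ≤ -99. All other constraints are satisfied.

not feasible — violates C2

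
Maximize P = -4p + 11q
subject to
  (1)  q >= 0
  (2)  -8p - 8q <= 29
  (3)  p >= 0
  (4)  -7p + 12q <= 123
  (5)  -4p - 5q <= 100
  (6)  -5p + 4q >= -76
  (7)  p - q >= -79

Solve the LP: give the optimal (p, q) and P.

Feasible corners and P = -4p + 11q:
  (0, 0) → P = 0
  (76/5, 0) → P = -304/5
  (0, 41/4) → P = 451/4
  (351/8, 1147/32) → P = 7001/32

At the optimal vertex, -7p + 12q = 123 and -5p + 4q = -76.
Solving simultaneously gives p = 351/8, q = 1147/32.

p = 351/8, q = 1147/32, maximum P = 7001/32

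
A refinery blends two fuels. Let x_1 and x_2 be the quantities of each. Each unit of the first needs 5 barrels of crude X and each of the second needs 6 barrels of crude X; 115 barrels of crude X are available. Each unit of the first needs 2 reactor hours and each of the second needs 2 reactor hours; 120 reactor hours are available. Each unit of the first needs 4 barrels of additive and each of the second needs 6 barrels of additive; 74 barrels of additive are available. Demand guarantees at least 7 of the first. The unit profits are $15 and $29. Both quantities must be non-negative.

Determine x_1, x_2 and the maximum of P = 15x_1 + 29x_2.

Vertices and P = 15x_1 + 29x_2:
  (37/2, 0) → P = 555/2
  (7, 0) → P = 105
  (7, 23/3) → P = 982/3

The binding constraints are 4x_1 + 6x_2 = 74 and x_1 = 7.
Solving simultaneously gives x_1 = 7, x_2 = 23/3.

x_1 = 7, x_2 = 23/3, maximum P = 982/3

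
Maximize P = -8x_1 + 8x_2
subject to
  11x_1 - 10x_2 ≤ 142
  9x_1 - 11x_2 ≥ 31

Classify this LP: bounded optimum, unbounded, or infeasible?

unbounded

From the feasible point (1252/31, 937/31), moving in the direction (-11, -9) keeps every constraint satisfied while P increases without bound.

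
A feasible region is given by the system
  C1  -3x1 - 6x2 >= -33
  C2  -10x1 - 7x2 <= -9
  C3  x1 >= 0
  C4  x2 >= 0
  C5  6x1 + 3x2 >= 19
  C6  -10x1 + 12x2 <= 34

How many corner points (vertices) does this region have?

4

The feasible vertices (each the meet of two boundaries and inside every other half-plane) are:
  (11, 0)
  (2, 9/2)
  (19/6, 0)
  (21/17, 197/51)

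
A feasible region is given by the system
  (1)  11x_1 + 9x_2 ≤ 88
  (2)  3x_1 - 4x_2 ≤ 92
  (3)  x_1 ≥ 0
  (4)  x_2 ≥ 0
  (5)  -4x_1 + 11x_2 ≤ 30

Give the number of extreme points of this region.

Of the 10 pairwise boundary intersections, those satisfying every inequality are:
  (8, 0)
  (698/157, 682/157)
  (0, 0)
  (0, 30/11)

4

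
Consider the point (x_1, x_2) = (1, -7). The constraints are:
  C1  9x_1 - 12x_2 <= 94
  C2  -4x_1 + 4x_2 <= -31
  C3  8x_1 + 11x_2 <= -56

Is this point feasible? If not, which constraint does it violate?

feasible

C1: 93 ≤ 94 ✓
C2: -32 ≤ -31 ✓
C3: -69 ≤ -56 ✓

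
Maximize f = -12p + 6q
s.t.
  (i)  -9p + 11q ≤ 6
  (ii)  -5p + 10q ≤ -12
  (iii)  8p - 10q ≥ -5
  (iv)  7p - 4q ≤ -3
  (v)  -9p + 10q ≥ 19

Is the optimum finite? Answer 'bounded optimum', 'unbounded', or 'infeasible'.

unbounded

From the feasible point (-149/9, -13), moving in the direction (-10, -9) keeps every constraint satisfied while f increases without bound.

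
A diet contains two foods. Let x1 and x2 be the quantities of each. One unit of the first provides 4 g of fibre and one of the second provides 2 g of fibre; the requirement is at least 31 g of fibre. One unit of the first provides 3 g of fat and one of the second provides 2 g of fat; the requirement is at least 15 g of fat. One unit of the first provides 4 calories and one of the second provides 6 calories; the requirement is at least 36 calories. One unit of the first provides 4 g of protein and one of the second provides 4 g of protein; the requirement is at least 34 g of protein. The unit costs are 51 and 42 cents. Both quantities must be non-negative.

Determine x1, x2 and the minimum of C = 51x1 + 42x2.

Vertices and C = 51x1 + 42x2:
  (0, 31/2) → C = 651
  (9, 0) → C = 459
  (7, 3/2) → C = 420
  (15/2, 1) → C = 849/2
The feasible region is unbounded (it extends along (0, 1), (1, 0)), but C strictly increases along every unbounded feasible direction, so there is no improving ray and the minimum is attained at a vertex.

At the optimal vertex, 4x1 + 2x2 = 31 and 4x1 + 4x2 = 34.
Solving simultaneously gives x1 = 7, x2 = 3/2.

x1 = 7, x2 = 3/2, minimum C = 420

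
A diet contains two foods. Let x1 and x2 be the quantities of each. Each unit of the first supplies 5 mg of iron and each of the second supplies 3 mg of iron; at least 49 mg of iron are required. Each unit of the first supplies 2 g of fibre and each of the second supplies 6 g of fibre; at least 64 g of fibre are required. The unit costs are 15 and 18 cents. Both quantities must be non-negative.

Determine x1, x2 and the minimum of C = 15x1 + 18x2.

Feasible corners and C = 15x1 + 18x2:
  (0, 49/3) → C = 294
  (32, 0) → C = 480
  (17/4, 37/4) → C = 921/4
The feasible region is unbounded (it extends along (0, 1), (1, 0)), but C strictly increases along every unbounded feasible direction, so there is no improving ray and the minimum is attained at a vertex.

At the optimal vertex, 5x1 + 3x2 = 49 and 2x1 + 6x2 = 64.
Solving simultaneously gives x1 = 17/4, x2 = 37/4.

x1 = 17/4, x2 = 37/4, minimum C = 921/4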